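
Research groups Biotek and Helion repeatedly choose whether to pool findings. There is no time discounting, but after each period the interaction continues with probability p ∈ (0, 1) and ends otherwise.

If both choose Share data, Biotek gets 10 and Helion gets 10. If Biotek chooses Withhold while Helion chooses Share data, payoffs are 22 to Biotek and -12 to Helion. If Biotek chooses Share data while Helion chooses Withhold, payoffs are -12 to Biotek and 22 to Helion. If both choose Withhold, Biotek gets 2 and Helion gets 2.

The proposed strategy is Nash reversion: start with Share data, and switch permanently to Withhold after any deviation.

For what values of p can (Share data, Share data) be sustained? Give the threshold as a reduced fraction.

3/5

Expected cooperation value is 10 + p·10 + p²·10 + … = 10/(1−p); deviation gives 22 + p·2/(1−p).
10 ≥ 22(1−p) + 2p ⇒ 20p ≥ 12 ⇒ p ≥ 12/20 = 3/5.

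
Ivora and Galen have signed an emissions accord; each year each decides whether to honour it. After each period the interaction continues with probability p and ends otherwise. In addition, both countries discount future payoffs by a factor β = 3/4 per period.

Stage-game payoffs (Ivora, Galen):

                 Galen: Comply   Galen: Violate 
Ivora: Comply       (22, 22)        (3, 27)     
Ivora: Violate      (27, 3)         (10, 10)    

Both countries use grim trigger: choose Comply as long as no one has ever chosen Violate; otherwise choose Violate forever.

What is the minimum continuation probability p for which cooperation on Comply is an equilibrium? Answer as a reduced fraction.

Expected continuation weight on next period's payoff is β·p = 3/4·p, which plays the role of the discount factor.
Cooperation requires 3/4·p ≥ (27−22)/(27−10) = 5/17, hence p ≥ 20/51.

20/51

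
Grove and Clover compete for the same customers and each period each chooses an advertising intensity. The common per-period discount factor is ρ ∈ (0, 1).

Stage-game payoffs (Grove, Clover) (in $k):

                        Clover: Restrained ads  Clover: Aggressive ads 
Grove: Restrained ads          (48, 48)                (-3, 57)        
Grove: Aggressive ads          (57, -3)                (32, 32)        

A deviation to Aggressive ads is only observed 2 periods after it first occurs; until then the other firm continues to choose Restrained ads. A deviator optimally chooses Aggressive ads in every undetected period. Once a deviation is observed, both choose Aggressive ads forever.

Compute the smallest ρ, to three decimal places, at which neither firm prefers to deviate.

The best deviation is to choose Aggressive ads for all 2 undetected periods, earning 57 each, then 32 forever once detected.
Deviation value: 57(1−ρ^2)/(1−ρ) + 32ρ^2/(1−ρ); cooperation value: 48/(1−ρ).
IC: 48 ≥ 57(1−ρ^2) + 32ρ^2 = 57 − 25ρ^2.
So ρ^2 ≥ 9/25, giving ρ ≥ (9/25)^(1/2) ≈ 0.600.

0.600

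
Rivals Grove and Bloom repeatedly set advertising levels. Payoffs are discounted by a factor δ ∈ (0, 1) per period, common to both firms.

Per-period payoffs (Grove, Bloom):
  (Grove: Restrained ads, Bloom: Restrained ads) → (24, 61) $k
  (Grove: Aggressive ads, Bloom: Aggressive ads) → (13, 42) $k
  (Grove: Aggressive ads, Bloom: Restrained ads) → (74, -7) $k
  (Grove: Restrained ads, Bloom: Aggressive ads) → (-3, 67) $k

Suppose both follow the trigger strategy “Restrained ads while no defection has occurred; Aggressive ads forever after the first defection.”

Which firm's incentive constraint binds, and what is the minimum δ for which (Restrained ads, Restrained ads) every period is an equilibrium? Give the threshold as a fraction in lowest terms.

For Grove: deviation gain 74−24 = 50, per-period punishment loss 24−13 = 11. IC gives δ ≥ 50/61.
For Bloom: gain 6, loss 19 per period, so δ ≥ 6/25.
The tighter constraint is Grove's, so cooperation needs δ ≥ 50/61.

Grove; δ ≥ 50/61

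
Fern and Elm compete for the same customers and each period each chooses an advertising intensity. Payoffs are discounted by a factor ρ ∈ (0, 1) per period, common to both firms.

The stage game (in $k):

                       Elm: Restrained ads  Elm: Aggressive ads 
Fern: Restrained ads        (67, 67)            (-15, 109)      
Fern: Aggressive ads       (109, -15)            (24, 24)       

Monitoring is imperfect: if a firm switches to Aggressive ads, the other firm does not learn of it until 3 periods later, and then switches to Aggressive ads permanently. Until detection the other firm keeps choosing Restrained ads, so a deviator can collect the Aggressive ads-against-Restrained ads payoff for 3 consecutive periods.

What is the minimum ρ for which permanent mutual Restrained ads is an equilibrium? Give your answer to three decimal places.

A deviator earns 109 for 3 periods, then 24 forever; cooperating earns 67 forever. Multiplying the IC by (1−ρ):
67 ≥ 109(1−ρ^3) + 24ρ^3, so 85·ρ^3 ≥ 42 and ρ^3 ≥ 42/85.
ρ ≥ (42/85)^(1/3) ≈ 0.791.

0.791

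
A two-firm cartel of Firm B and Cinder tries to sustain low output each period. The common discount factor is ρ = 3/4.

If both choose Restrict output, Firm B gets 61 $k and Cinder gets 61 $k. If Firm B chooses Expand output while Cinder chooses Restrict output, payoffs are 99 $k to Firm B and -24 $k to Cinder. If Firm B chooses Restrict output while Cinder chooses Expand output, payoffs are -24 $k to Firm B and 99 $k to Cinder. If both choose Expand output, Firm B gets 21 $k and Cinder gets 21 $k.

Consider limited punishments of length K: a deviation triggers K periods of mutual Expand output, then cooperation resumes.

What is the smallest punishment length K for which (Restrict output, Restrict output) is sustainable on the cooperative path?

No profitable deviation requires (61−21)(ρ+…+ρ^K) ≥ 99−61, i.e. ρ+…+ρ^K ≥ 19/20 ≈ 0.9500.
With ρ = 3/4, the partial sums are K=1: 0.7500, K=2: 1.3125.
K = 2 is the first length at which the sum reaches 0.9500.

2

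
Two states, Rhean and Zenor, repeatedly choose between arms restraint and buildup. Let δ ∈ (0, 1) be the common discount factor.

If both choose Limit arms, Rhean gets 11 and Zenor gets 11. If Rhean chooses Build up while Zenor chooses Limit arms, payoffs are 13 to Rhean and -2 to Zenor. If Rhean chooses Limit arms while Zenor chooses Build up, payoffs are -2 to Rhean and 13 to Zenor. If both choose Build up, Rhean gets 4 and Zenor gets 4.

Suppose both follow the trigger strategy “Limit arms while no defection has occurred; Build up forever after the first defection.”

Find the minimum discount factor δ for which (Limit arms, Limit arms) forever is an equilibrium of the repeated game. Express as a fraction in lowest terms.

2/9

One-period gain from deviating is 13 − 11 = 2. The loss is 11 − 4 = 7 in every subsequent period, with present value 7·δ/(1−δ).
Deviation is unprofitable when 7·δ/(1−δ) ≥ 2, i.e. δ/(1−δ) ≥ 2/7.
Equivalently δ ≥ 2/(2+7) = 2/9.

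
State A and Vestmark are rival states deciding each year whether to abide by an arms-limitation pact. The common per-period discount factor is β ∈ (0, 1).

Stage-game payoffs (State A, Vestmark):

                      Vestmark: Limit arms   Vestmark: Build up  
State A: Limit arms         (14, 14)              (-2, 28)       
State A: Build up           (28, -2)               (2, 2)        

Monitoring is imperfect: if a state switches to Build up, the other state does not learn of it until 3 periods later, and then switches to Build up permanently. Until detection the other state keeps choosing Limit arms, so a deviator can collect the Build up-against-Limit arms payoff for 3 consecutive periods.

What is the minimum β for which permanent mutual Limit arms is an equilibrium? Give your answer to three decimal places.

0.814

The best deviation is to choose Build up for all 3 undetected periods, earning 28 each, then 2 forever once detected.
Deviation value: 28(1−β^3)/(1−β) + 2β^3/(1−β); cooperation value: 14/(1−β).
IC: 14 ≥ 28(1−β^3) + 2β^3 = 28 − 26β^3.
So β^3 ≥ 14/26 = 7/13, giving β ≥ (7/13)^(1/3) ≈ 0.814.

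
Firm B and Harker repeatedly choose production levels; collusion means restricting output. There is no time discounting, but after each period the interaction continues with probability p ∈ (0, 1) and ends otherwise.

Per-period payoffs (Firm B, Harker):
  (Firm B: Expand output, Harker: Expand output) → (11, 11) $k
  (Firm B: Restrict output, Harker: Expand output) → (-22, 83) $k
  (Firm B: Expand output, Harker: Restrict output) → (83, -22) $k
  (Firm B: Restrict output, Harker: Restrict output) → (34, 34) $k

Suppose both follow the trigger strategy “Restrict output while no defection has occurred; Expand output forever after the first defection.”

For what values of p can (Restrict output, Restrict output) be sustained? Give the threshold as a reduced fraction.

49/72

With no time discounting, the continuation probability p plays the role of the discount factor.
Grim-trigger IC: 34/(1−p) ≥ 83 + 11p/(1−p) ⇒ p ≥ (83−34)/(83−11) = 49/72.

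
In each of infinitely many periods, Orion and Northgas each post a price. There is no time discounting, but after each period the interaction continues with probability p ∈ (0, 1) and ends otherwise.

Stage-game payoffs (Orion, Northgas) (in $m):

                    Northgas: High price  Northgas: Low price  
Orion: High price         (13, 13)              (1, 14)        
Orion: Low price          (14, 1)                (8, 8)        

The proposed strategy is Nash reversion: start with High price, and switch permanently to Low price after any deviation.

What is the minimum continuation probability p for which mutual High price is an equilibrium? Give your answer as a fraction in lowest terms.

1/6

With no time discounting, the continuation probability p plays the role of the discount factor.
Grim-trigger IC: 13/(1−p) ≥ 14 + 8p/(1−p) ⇒ p ≥ (14−13)/(14−8) = 1/6.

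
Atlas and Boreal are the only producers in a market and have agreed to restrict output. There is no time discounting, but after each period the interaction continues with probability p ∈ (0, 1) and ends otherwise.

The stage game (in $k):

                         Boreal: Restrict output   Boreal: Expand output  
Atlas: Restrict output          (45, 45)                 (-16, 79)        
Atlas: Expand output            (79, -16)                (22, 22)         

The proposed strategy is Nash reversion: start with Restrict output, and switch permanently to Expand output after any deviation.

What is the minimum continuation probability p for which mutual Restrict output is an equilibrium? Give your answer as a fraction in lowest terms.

With no time discounting, the continuation probability p plays the role of the discount factor.
Grim-trigger IC: 45/(1−p) ≥ 79 + 22p/(1−p) ⇒ p ≥ (79−45)/(79−22) = 34/57.

34/57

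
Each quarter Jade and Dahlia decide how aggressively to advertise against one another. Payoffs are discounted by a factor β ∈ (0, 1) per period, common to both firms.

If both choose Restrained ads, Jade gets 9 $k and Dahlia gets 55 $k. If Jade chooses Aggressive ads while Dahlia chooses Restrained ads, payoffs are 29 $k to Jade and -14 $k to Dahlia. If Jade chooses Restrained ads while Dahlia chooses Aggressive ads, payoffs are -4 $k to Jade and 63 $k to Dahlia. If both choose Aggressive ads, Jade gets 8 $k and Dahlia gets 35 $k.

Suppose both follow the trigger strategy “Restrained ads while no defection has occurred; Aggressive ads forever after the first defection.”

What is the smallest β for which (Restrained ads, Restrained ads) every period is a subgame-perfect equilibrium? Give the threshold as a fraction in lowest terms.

20/21

For Jade: deviation gain 29−9 = 20, per-period punishment loss 9−8 = 1. IC gives β ≥ 20/21.
For Dahlia: gain 8, loss 20 per period, so β ≥ 8/28 = 2/7.
The tighter constraint is Jade's, so cooperation needs β ≥ 20/21.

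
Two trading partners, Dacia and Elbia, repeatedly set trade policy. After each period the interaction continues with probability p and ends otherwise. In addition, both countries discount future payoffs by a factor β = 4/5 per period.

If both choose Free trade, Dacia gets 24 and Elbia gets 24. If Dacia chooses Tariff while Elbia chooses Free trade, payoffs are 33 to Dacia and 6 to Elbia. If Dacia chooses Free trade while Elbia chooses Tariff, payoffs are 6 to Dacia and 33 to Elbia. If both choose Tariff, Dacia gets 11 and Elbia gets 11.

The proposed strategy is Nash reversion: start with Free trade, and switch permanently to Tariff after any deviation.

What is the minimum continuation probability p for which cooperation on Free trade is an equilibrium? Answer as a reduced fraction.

45/88

With continuation probability p and discount β, the effective per-period discount factor is βp.
Grim-trigger IC: βp ≥ (33−24)/(33−11) = 9/22.
So p ≥ (9/22)/(4/5) = 45/88.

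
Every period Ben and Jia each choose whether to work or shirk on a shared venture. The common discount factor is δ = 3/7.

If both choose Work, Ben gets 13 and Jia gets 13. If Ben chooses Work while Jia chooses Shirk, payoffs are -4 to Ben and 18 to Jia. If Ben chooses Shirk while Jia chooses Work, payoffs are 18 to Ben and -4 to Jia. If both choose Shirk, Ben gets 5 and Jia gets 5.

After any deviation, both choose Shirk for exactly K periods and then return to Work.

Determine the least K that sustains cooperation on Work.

3

Need Σ_{k=1}^{K} δ^k ≥ (18−13)/(13−5) = 0.6250 at δ = 3/7.
At K = 2 the sum is 0.6122 < 0.6250; at K = 3 it is 0.6910 ≥ 0.6250.
So the minimum punishment length is K = 3.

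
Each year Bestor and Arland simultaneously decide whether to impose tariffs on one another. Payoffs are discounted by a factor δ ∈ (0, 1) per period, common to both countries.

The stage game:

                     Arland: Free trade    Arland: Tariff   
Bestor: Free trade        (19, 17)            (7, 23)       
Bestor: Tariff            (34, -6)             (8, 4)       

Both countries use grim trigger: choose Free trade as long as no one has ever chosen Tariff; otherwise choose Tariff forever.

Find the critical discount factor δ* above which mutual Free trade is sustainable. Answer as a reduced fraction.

15/26

Bestor: cooperation gives 19 each period; deviation gives 34 once then 8 forever.
  19/(1−δ) ≥ 34 + 8δ/(1−δ) ⇒ δ ≥ 15/26.
Arland: cooperation gives 17 each period; deviation gives 23 once then 4 forever.
  δ ≥ 6/19.
Both must hold, so the binding constraint is Bestor's: δ ≥ 15/26.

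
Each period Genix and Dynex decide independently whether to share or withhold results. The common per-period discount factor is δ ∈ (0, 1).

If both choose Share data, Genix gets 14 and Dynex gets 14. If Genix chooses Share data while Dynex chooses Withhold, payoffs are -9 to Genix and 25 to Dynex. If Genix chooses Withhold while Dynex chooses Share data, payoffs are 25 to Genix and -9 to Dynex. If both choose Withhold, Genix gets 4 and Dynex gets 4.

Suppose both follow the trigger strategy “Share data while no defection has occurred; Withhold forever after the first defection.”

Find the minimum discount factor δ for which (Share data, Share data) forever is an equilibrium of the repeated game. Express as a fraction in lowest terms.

Under grim trigger the critical discount factor is (T−C)/(T−P) with T = 25, C = 14, P = 4.
δ* = (25−14)/(25−4) = 11/21.

11/21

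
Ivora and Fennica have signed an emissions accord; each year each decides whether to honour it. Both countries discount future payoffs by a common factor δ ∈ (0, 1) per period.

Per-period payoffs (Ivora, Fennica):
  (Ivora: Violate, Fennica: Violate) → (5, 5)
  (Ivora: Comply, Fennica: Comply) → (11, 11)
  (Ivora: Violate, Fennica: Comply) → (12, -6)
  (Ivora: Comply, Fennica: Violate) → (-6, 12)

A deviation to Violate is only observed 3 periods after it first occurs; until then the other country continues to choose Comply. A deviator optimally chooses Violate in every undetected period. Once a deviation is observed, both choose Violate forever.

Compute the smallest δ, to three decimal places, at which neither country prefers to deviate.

A deviator earns 12 for 3 periods, then 5 forever; cooperating earns 11 forever. Multiplying the IC by (1−δ):
11 ≥ 12(1−δ^3) + 5δ^3, so 7·δ^3 ≥ 1 and δ^3 ≥ 1/7.
δ ≥ (1/7)^(1/3) ≈ 0.523.

0.523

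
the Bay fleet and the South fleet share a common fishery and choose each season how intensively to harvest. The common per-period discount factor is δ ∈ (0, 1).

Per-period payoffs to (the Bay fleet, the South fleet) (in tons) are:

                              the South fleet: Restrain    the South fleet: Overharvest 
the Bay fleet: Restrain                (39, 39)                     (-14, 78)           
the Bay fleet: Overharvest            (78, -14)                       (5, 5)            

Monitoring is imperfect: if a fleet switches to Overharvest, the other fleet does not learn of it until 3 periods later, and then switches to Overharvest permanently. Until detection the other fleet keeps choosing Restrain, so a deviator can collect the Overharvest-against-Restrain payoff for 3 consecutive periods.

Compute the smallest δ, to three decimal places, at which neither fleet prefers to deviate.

Deviating for the 3 undetected periods gains 78−39 = 39 per period over cooperation, then loses 39−5 = 34 per period forever once punishment starts.
Gain: 39(1 + δ + … + δ^2); loss: 34·δ^3/(1−δ).
No profitable deviation ⇔ 39(1−δ^3) ≤ 34·δ^3, i.e. δ^3 ≥ 39/(39+34) = 39/73.
Hence δ ≥ (39/73)^(1/3) ≈ 0.811.

0.811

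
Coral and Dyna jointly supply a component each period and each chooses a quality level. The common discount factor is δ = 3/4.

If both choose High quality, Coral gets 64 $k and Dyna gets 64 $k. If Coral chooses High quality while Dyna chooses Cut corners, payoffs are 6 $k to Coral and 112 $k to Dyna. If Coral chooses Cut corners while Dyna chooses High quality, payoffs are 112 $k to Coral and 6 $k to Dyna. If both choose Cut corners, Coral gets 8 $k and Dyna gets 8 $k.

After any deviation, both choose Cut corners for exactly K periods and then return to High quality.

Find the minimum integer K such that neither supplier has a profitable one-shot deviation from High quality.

IC: δ(1−δ^K)/(1−δ) ≥ (112−64)/(64−8) = 6/7.
With δ = 3/4: need 1 − δ^K ≥ 6/7·(1−3/4)/(3/4), i.e. δ^K ≤ 0.7143.
Since (3/4)^1 = 0.7500 and (3/4)^2 = 0.5625, the smallest such K is 2.

2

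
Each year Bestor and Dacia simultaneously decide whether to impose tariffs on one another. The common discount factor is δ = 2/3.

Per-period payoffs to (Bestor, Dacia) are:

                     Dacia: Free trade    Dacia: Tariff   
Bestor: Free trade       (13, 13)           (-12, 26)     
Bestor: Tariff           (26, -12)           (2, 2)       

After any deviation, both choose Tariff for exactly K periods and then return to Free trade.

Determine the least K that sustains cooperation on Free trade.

3

Need Σ_{k=1}^{K} δ^k ≥ (26−13)/(13−2) = 1.1818 at δ = 2/3.
At K = 2 the sum is 1.1111 < 1.1818; at K = 3 it is 1.4074 ≥ 1.1818.
So the minimum punishment length is K = 3.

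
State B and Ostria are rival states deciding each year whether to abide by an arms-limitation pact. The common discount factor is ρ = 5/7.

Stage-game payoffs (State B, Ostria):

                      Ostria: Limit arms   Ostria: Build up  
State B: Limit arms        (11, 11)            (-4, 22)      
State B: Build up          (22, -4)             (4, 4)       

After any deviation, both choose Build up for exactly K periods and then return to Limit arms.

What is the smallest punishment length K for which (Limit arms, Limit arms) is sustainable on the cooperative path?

3

IC: ρ(1−ρ^K)/(1−ρ) ≥ (22−11)/(11−4) = 11/7.
With ρ = 5/7: need 1 − ρ^K ≥ 11/7·(1−5/7)/(5/7), i.e. ρ^K ≤ 0.3714.
Since (5/7)^2 = 0.5102 and (5/7)^3 = 0.3644, the smallest such K is 3.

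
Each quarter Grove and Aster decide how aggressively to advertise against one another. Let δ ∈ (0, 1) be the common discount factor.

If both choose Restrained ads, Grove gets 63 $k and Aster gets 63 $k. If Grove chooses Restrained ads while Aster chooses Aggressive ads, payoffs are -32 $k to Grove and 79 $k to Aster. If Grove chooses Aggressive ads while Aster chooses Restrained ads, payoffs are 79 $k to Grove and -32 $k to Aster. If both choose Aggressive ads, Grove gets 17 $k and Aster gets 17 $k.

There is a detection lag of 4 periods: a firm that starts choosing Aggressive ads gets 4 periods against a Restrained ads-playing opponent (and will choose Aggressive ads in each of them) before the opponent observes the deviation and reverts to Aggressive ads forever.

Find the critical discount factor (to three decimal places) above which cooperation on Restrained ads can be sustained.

0.713

Deviating for the 4 undetected periods gains 79−63 = 16 per period over cooperation, then loses 63−17 = 46 per period forever once punishment starts.
Gain: 16(1 + δ + … + δ^3); loss: 46·δ^4/(1−δ).
No profitable deviation ⇔ 16(1−δ^4) ≤ 46·δ^4, i.e. δ^4 ≥ 16/(16+46) = 8/31.
Hence δ ≥ (8/31)^(1/4) ≈ 0.713.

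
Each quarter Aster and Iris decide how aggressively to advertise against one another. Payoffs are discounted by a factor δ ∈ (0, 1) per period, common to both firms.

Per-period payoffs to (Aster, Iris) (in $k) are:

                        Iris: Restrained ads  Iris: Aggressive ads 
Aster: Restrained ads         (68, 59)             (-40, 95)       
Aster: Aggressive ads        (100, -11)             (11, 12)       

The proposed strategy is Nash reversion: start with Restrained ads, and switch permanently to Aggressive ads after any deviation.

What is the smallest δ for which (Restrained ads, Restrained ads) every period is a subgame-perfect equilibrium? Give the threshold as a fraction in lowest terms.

Aster: cooperation gives 68 each period; deviation gives 100 once then 11 forever.
  68/(1−δ) ≥ 100 + 11δ/(1−δ) ⇒ δ ≥ 32/89.
Iris: cooperation gives 59 each period; deviation gives 95 once then 12 forever.
  δ ≥ 36/83.
Both must hold, so the binding constraint is Iris's: δ ≥ 36/83.

36/83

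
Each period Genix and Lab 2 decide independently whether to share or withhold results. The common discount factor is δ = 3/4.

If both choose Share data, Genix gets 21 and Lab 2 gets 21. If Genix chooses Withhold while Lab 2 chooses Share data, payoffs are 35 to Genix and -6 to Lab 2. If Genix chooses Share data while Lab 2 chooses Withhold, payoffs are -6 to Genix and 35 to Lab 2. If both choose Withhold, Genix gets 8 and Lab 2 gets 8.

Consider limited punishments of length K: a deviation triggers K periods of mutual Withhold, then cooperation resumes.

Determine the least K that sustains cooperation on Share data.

2

Need Σ_{k=1}^{K} δ^k ≥ (35−21)/(21−8) = 1.0769 at δ = 3/4.
At K = 1 the sum is 0.7500 < 1.0769; at K = 2 it is 1.3125 ≥ 1.0769.
So the minimum punishment length is K = 2.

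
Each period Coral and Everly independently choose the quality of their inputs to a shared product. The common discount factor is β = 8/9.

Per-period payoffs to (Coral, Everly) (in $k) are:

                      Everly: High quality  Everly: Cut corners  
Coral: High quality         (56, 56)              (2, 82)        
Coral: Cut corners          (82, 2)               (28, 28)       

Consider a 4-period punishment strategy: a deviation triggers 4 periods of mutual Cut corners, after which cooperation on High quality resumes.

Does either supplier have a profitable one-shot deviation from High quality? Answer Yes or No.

IC: β+…+β^4 ≥ (82−56)/(56−28) = 13/14.
At β = 8/9: partial sum = 3.0056 ≥ 0.9286. Cooperation sustainable.

No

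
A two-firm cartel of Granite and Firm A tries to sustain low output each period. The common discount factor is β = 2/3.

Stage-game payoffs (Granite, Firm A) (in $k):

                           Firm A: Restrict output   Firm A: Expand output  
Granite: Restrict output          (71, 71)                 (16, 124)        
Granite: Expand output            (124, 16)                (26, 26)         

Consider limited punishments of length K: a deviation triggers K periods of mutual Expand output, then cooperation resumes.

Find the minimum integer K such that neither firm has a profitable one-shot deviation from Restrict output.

No profitable deviation requires (71−26)(β+…+β^K) ≥ 124−71, i.e. β+…+β^K ≥ 53/45 ≈ 1.1778.
With β = 2/3, the partial sums are K=1: 0.6667, K=2: 1.1111, K=3: 1.4074.
K = 3 is the first length at which the sum reaches 1.1778.

3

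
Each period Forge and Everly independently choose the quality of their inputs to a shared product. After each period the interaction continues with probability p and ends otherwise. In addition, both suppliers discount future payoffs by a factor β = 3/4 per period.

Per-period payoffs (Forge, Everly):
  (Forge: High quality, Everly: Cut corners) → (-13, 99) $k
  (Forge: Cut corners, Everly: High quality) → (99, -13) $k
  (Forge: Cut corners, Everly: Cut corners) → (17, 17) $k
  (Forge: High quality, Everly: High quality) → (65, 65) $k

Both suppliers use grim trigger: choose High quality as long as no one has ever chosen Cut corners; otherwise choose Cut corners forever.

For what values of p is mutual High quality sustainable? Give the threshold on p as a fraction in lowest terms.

Expected continuation weight on next period's payoff is β·p = 3/4·p, which plays the role of the discount factor.
Cooperation requires 3/4·p ≥ (99−65)/(99−17) = 17/41, hence p ≥ 68/123.

68/123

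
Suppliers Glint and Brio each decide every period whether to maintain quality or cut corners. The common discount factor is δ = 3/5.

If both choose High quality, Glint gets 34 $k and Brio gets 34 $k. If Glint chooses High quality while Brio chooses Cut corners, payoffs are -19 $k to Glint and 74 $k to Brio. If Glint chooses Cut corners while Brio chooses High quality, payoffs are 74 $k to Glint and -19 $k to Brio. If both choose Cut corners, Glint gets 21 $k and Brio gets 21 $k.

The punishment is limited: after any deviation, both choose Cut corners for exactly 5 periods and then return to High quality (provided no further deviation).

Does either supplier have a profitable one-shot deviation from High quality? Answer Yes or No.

IC: δ+…+δ^5 ≥ (74−34)/(34−21) = 40/13.
At δ = 3/5: partial sum = 1.3834 < 3.0769. Cooperation not sustainable.

Yes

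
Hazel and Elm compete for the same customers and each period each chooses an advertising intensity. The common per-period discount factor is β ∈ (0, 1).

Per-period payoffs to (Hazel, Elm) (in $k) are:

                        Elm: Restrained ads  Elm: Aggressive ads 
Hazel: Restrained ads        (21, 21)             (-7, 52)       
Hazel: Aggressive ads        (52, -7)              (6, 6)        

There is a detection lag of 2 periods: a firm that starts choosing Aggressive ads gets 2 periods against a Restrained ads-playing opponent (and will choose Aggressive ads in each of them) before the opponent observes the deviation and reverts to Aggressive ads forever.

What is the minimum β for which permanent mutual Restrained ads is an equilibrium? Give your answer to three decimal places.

A deviator earns 52 for 2 periods, then 6 forever; cooperating earns 21 forever. Multiplying the IC by (1−β):
21 ≥ 52(1−β^2) + 6β^2, so 46·β^2 ≥ 31 and β^2 ≥ 31/46.
β ≥ (31/46)^(1/2) ≈ 0.821.

0.821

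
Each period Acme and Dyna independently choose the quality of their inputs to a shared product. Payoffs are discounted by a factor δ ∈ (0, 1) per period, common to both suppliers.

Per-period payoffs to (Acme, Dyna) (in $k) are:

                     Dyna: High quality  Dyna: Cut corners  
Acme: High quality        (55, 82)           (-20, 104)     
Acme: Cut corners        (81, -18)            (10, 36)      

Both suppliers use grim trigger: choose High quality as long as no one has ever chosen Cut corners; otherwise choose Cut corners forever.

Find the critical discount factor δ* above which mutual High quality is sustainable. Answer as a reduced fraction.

For Acme: deviation gain 81−55 = 26, per-period punishment loss 55−10 = 45. IC gives δ ≥ 26/71.
For Dyna: gain 22, loss 46 per period, so δ ≥ 22/68 = 11/34.
The tighter constraint is Acme's, so cooperation needs δ ≥ 26/71.

26/71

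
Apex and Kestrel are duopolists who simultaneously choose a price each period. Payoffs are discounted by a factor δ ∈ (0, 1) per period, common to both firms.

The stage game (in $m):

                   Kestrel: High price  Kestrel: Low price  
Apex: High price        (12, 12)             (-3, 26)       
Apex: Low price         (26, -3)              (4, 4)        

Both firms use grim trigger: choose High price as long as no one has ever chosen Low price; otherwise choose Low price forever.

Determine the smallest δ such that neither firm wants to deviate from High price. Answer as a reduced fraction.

7/11

One-period gain from deviating is 26 − 12 = 14. The loss is 12 − 4 = 8 in every subsequent period, with present value 8·δ/(1−δ).
Deviation is unprofitable when 8·δ/(1−δ) ≥ 14, i.e. δ/(1−δ) ≥ 7/4.
Equivalently δ ≥ 14/(14+8) = 7/11.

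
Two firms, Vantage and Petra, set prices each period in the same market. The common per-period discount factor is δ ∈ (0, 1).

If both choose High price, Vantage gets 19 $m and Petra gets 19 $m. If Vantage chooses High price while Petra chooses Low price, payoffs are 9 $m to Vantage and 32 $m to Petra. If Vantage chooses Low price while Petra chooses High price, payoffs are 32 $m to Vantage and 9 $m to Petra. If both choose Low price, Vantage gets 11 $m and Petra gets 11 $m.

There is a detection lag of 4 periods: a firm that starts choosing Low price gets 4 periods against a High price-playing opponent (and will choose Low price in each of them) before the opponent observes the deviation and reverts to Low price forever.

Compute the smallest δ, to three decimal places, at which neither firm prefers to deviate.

Deviating for the 4 undetected periods gains 32−19 = 13 per period over cooperation, then loses 19−11 = 8 per period forever once punishment starts.
Gain: 13(1 + δ + … + δ^3); loss: 8·δ^4/(1−δ).
No profitable deviation ⇔ 13(1−δ^4) ≤ 8·δ^4, i.e. δ^4 ≥ 13/(13+8) = 13/21.
Hence δ ≥ (13/21)^(1/4) ≈ 0.887.

0.887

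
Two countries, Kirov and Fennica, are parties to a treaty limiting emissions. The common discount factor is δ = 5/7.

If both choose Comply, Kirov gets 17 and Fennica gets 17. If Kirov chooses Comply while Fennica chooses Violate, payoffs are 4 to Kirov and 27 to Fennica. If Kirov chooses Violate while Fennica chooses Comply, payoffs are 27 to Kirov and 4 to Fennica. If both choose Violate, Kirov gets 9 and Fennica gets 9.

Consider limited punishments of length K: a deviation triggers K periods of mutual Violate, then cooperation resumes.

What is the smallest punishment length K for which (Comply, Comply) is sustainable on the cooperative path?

3

No profitable deviation requires (17−9)(δ+…+δ^K) ≥ 27−17, i.e. δ+…+δ^K ≥ 5/4 ≈ 1.2500.
With δ = 5/7, the partial sums are K=1: 0.7143, K=2: 1.2245, K=3: 1.5889.
K = 3 is the first length at which the sum reaches 1.2500.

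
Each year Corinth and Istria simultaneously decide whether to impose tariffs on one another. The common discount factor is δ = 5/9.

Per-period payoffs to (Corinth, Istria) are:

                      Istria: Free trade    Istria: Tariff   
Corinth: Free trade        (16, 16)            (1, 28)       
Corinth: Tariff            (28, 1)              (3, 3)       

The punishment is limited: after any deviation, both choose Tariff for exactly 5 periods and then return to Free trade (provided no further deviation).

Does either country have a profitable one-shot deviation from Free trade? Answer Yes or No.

No

A one-shot deviation gives 28 now, then 3 for 5 periods, then back to 16.
Gain from deviating: (28−16) today; loss: (16−3) in each of the next 5 periods.
No-deviation condition: (16−3)(δ+…+δ^5) ≥ 28−16, i.e. δ+…+δ^5 ≥ 12/13.
At δ = 5/9: δ+…+δ^5 = 1.1838 ≥ 0.9231.
So cooperation is sustainable.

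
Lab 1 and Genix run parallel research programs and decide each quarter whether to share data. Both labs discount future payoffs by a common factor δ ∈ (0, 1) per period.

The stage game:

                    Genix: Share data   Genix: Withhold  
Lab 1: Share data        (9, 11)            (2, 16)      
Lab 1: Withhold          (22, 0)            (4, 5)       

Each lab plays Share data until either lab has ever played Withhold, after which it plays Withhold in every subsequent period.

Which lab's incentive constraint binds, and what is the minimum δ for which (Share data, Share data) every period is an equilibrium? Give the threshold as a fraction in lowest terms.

For Lab 1: deviation gain 22−9 = 13, per-period punishment loss 9−4 = 5. IC gives δ ≥ 13/18.
For Genix: gain 5, loss 6 per period, so δ ≥ 5/11.
The tighter constraint is Lab 1's, so cooperation needs δ ≥ 13/18.

Lab 1; δ ≥ 13/18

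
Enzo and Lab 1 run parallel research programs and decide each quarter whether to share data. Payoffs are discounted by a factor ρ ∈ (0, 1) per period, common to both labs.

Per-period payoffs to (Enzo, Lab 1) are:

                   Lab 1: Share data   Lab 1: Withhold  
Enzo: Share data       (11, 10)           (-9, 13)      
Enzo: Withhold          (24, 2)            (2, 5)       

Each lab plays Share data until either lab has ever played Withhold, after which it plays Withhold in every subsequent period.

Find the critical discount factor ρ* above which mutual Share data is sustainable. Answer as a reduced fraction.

Enzo: cooperation gives 11 each period; deviation gives 24 once then 2 forever.
  11/(1−ρ) ≥ 24 + 2ρ/(1−ρ) ⇒ ρ ≥ 13/22.
Lab 1: cooperation gives 10 each period; deviation gives 13 once then 5 forever.
  ρ ≥ 3/8.
Both must hold, so the binding constraint is Enzo's: ρ ≥ 13/22.

13/22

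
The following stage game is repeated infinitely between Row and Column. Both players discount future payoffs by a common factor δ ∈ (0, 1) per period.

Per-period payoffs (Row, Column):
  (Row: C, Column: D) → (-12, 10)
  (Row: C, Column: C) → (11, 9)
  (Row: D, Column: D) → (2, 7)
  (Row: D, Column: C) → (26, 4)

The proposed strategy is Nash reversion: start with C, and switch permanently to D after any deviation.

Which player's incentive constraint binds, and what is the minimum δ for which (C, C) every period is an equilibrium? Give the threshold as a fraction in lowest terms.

Row; δ ≥ 5/8

Row: cooperation gives 11 each period; deviation gives 26 once then 2 forever.
  11/(1−δ) ≥ 26 + 2δ/(1−δ) ⇒ δ ≥ 15/24 = 5/8.
Column: cooperation gives 9 each period; deviation gives 10 once then 7 forever.
  δ ≥ 1/3.
Both must hold, so the binding constraint is Row's: δ ≥ 5/8.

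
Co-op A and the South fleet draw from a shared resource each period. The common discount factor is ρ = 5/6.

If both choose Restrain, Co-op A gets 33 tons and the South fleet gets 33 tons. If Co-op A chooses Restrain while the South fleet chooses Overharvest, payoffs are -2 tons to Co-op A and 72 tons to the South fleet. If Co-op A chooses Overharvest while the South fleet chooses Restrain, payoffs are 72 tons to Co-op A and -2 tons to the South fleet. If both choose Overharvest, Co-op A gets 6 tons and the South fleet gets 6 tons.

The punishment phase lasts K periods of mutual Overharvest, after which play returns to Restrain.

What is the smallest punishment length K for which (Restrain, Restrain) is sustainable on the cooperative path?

No profitable deviation requires (33−6)(ρ+…+ρ^K) ≥ 72−33, i.e. ρ+…+ρ^K ≥ 13/9 ≈ 1.4444.
With ρ = 5/6, the partial sums are K=1: 0.8333, K=2: 1.5278.
K = 2 is the first length at which the sum reaches 1.4444.

2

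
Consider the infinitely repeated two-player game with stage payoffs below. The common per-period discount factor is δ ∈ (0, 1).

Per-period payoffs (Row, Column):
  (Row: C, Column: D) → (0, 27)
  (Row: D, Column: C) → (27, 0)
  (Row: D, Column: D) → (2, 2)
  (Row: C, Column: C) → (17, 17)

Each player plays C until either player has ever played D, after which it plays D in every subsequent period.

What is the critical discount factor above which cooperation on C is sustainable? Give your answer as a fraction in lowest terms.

2/5

Under grim trigger the critical discount factor is (T−C)/(T−P) with T = 27, C = 17, P = 2.
δ* = (27−17)/(27−2) = 10/25 = 2/5.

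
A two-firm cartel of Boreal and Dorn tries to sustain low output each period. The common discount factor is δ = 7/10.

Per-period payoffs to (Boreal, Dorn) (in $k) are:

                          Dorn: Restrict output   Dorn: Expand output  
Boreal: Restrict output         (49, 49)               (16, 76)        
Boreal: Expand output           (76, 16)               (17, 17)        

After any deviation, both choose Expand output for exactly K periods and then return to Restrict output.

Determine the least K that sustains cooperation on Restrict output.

2

IC: δ(1−δ^K)/(1−δ) ≥ (76−49)/(49−17) = 27/32.
With δ = 7/10: need 1 − δ^K ≥ 27/32·(1−7/10)/(7/10), i.e. δ^K ≤ 0.6384.
Since (7/10)^1 = 0.7000 and (7/10)^2 = 0.4900, the smallest such K is 2.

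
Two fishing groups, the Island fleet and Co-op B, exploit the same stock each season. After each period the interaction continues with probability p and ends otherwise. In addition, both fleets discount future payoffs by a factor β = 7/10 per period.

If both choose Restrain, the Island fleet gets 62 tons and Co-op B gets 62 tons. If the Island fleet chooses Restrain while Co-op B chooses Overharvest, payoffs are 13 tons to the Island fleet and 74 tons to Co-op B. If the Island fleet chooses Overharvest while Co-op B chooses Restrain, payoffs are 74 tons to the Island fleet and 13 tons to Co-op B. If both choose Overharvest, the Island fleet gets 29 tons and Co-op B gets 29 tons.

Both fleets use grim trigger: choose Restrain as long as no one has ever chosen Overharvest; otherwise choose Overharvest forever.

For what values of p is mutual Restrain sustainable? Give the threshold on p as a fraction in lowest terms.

With continuation probability p and discount β, the effective per-period discount factor is βp.
Grim-trigger IC: βp ≥ (74−62)/(74−29) = 4/15.
So p ≥ (4/15)/(7/10) = 8/21.

8/21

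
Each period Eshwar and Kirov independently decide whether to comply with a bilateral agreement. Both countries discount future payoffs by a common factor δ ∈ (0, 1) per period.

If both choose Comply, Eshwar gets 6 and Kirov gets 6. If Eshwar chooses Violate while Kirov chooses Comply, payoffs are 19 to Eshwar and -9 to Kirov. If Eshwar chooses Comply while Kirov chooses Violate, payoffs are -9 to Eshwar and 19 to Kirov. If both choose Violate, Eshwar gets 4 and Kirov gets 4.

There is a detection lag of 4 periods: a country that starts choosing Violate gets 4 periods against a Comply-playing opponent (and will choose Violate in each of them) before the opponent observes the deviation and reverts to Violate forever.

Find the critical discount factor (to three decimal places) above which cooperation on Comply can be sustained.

A deviator earns 19 for 4 periods, then 4 forever; cooperating earns 6 forever. Multiplying the IC by (1−δ):
6 ≥ 19(1−δ^4) + 4δ^4, so 15·δ^4 ≥ 13 and δ^4 ≥ 13/15.
δ ≥ (13/15)^(1/4) ≈ 0.965.

0.965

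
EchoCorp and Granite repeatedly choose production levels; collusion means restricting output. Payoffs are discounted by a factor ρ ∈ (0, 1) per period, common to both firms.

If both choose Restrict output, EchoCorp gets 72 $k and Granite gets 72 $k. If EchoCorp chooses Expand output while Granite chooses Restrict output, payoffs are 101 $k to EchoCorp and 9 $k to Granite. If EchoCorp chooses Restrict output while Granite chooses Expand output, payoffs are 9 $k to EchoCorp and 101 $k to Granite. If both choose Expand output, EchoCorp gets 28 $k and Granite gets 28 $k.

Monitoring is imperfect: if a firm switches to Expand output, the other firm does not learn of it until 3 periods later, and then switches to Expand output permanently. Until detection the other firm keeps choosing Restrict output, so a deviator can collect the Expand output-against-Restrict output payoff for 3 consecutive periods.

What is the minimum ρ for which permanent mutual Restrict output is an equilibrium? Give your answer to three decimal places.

Deviating for the 3 undetected periods gains 101−72 = 29 per period over cooperation, then loses 72−28 = 44 per period forever once punishment starts.
Gain: 29(1 + ρ + … + ρ^2); loss: 44·ρ^3/(1−ρ).
No profitable deviation ⇔ 29(1−ρ^3) ≤ 44·ρ^3, i.e. ρ^3 ≥ 29/(29+44) = 29/73.
Hence ρ ≥ (29/73)^(1/3) ≈ 0.735.

0.735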